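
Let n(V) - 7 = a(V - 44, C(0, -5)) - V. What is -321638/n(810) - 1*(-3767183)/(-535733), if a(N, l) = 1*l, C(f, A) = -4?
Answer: 169271973973/432336531 ≈ 391.53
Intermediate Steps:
a(N, l) = l
n(V) = 3 - V (n(V) = 7 + (-4 - V) = 3 - V)
-321638/n(810) - 1*(-3767183)/(-535733) = -321638/(3 - 1*810) - 1*(-3767183)/(-535733) = -321638/(3 - 810) + 3767183*(-1/535733) = -321638/(-807) - 3767183/535733 = -321638*(-1/807) - 3767183/535733 = 321638/807 - 3767183/535733 = 169271973973/432336531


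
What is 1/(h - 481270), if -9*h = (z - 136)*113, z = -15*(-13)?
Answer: -9/4338097 ≈ -2.0746e-6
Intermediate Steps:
z = 195
h = -6667/9 (h = -(195 - 136)*113/9 = -59*113/9 = -⅑*6667 = -6667/9 ≈ -740.78)
1/(h - 481270) = 1/(-6667/9 - 481270) = 1/(-4338097/9) = -9/4338097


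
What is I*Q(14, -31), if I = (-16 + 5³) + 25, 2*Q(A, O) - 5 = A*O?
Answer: -28743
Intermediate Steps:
Q(A, O) = 5/2 + A*O/2 (Q(A, O) = 5/2 + (A*O)/2 = 5/2 + A*O/2)
I = 134 (I = (-16 + 125) + 25 = 109 + 25 = 134)
I*Q(14, -31) = 134*(5/2 + (½)*14*(-31)) = 134*(5/2 - 217) = 134*(-429/2) = -28743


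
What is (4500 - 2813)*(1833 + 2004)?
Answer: 6473019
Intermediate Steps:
(4500 - 2813)*(1833 + 2004) = 1687*3837 = 6473019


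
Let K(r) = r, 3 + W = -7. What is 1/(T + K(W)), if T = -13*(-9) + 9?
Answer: 1/116 ≈ 0.0086207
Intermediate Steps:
W = -10 (W = -3 - 7 = -10)
T = 126 (T = 117 + 9 = 126)
1/(T + K(W)) = 1/(126 - 10) = 1/116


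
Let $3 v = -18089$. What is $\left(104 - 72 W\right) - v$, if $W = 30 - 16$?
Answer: $\frac{15377}{3} \approx 5125.7$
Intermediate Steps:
$W = 14$ ($W = 30 - 16 = 14$)
$v = - \frac{18089}{3}$ ($v = \frac{1}{3} \left(-18089\right) = - \frac{18089}{3} \approx -6029.7$)
$\left(104 - 72 W\right) - v = \left(104 - 1008\right) - - \frac{18089}{3} = \left(104 - 1008\right) + \frac{18089}{3} = -904 + \frac{18089}{3} = \frac{15377}{3}$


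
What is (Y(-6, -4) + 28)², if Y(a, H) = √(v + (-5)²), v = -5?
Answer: 804 + 112*√5 ≈ 1054.4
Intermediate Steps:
Y(a, H) = 2*√5 (Y(a, H) = √(-5 + (-5)²) = √(-5 + 25) = √20 = 2*√5)
(Y(-6, -4) + 28)² = (2*√5 + 28)² = (28 + 2*√5)²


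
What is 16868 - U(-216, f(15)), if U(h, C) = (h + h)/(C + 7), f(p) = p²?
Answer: 489226/29 ≈ 16870.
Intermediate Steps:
U(h, C) = 2*h/(7 + C) (U(h, C) = (2*h)/(7 + C) = 2*h/(7 + C))
16868 - U(-216, f(15)) = 16868 - 2*(-216)/(7 + 15²) = 16868 - 2*(-216)/(7 + 225) = 16868 - 2*(-216)/232 = 16868 - 1*(-54/29) = 16868 + 54/29 = 489226/29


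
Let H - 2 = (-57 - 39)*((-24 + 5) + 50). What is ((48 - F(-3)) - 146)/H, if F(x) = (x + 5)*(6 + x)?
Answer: 52/1487 ≈ 0.034970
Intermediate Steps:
F(x) = (5 + x)*(6 + x)
H = -2974 (H = 2 + (-57 - 39)*((-24 + 5) + 50) = 2 - 96*(-19 + 50) = 2 - 96*31 = 2 - 2976 = -2974)
((48 - F(-3)) - 146)/H = ((48 - (30 + (-3)**2 + 11*(-3))) - 146)/(-2974) = ((48 - (30 + 9 - 33)) - 146)*(-1/2974) = ((48 - 1*6) - 146)*(-1/2974) = ((48 - 6) - 146)*(-1/2974) = (42 - 146)*(-1/2974) = -104*(-1/2974) = 52/1487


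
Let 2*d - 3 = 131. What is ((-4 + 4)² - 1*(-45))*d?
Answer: 3015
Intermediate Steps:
d = 67 (d = 3/2 + (½)*131 = 3/2 + 131/2 = 67)
((-4 + 4)² - 1*(-45))*d = ((-4 + 4)² - 1*(-45))*67 = (0² + 45)*67 = (0 + 45)*67 = 45*67 = 3015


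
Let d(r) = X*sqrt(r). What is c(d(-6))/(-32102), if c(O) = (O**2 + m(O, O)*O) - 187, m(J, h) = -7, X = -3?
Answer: 241/32102 - 3*I*sqrt(6)/4586 ≈ 0.0075073 - 0.0016024*I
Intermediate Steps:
d(r) = -3*sqrt(r)
c(O) = -187 + O**2 - 7*O (c(O) = (O**2 - 7*O) - 187 = -187 + O**2 - 7*O)
c(d(-6))/(-32102) = (-187 + (-3*I*sqrt(6))**2 - (-21)*sqrt(-6))/(-32102) = (-187 + (-3*I*sqrt(6))**2 - (-21)*I*sqrt(6))*(-1/32102) = (-187 - 54 + 21*I*sqrt(6))*(-1/32102) = (-241 + 21*I*sqrt(6))*(-1/32102) = 241/32102 - 3*I*sqrt(6)/4586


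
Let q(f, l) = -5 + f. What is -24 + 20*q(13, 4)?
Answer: 136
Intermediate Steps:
-24 + 20*q(13, 4) = -24 + 20*(-5 + 13) = -24 + 20*8 = -24 + 160 = 136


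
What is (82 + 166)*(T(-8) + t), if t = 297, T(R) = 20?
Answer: 78616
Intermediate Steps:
(82 + 166)*(T(-8) + t) = (82 + 166)*(20 + 297) = 248*317 = 78616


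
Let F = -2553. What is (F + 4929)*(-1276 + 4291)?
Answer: 7163640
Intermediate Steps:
(F + 4929)*(-1276 + 4291) = (-2553 + 4929)*(-1276 + 4291) = 2376*3015 = 7163640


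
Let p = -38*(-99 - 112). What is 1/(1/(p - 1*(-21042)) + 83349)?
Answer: 29060/2422121941 ≈ 1.1998e-5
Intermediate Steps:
p = 8018 (p = -38*(-211) = 8018)
1/(1/(p - 1*(-21042)) + 83349) = 1/(1/(8018 - 1*(-21042)) + 83349) = 1/(1/(8018 + 21042) + 83349) = 1/(1/29060 + 83349) = 1/(2422121941/29060) = 29060/2422121941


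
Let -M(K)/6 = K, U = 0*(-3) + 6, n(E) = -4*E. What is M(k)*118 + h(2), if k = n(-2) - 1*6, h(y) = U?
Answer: -1410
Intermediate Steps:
U = 6 (U = 0 + 6 = 6)
h(y) = 6
k = 2 (k = -4*(-2) - 1*6 = 8 - 6 = 2)
M(K) = -6*K
M(k)*118 + h(2) = -6*2*118 + 6 = -12*118 + 6 = -1416 + 6 = -1410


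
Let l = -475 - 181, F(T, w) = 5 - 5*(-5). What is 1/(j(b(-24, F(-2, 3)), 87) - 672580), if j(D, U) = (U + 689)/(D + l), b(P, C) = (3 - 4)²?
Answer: -655/440540676 ≈ -1.4868e-6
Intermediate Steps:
F(T, w) = 30 (F(T, w) = 5 + 25 = 30)
b(P, C) = 1 (b(P, C) = (-1)² = 1)
l = -656
j(D, U) = (689 + U)/(-656 + D) (j(D, U) = (U + 689)/(D - 656) = (689 + U)/(-656 + D))
1/(j(b(-24, F(-2, 3)), 87) - 672580) = 1/((689 + 87)/(-656 + 1) - 672580) = 1/(776/(-655) - 672580) = 1/(-1/655*776 - 672580) = 1/(-776/655 - 672580) = 1/(-440540676/655) = -655/440540676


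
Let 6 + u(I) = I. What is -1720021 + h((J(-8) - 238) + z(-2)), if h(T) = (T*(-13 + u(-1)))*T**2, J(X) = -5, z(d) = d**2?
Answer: 271318359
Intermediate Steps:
u(I) = -6 + I
h(T) = -20*T**3 (h(T) = (T*(-13 + (-6 - 1)))*T**2 = (T*(-13 - 7))*T**2 = (T*(-20))*T**2 = (-20*T)*T**2 = -20*T**3)
-1720021 + h((J(-8) - 238) + z(-2)) = -1720021 - 20*((-5 - 238) + (-2)**2)**3 = -1720021 - 20*(-243 + 4)**3 = -1720021 - 20*(-239)**3 = -1720021 - 20*(-13651919) = -1720021 + 273038380 = 271318359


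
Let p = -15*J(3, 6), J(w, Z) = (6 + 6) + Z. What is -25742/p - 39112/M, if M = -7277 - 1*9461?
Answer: 110357459/1129815 ≈ 97.677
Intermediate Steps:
J(w, Z) = 12 + Z
M = -16738 (M = -7277 - 9461 = -16738)
p = -270 (p = -15*(12 + 6) = -15*18 = -270)
-25742/p - 39112/M = -25742/(-270) - 39112/(-16738) = -25742*(-1/270) - 39112*(-1/16738) = 12871/135 + 19556/8369 = 110357459/1129815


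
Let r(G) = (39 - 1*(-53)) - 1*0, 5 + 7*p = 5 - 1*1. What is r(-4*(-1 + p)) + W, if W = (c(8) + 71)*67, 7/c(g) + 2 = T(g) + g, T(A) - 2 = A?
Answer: 78053/16 ≈ 4878.3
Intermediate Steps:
T(A) = 2 + A
c(g) = 7/(2*g) (c(g) = 7/(-2 + ((2 + g) + g)) = 7/(-2 + (2 + 2*g)) = 7/((2*g)) = 7*(1/(2*g)) = 7/(2*g))
p = -⅐ (p = -5/7 + (5 - 1*1)/7 = -5/7 + (5 - 1)/7 = -5/7 + (⅐)*4 = -5/7 + 4/7 = -⅐ ≈ -0.14286)
W = 76581/16 (W = ((7/2)/8 + 71)*67 = ((7/2)*(⅛) + 71)*67 = (7/16 + 71)*67 = (1143/16)*67 = 76581/16 ≈ 4786.3)
r(G) = 92 (r(G) = (39 + 53) + 0 = 92 + 0 = 92)
r(-4*(-1 + p)) + W = 92 + 76581/16 = 78053/16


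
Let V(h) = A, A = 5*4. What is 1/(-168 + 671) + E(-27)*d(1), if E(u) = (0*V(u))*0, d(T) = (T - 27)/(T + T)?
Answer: 1/503 ≈ 0.0019881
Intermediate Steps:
d(T) = (-27 + T)/(2*T) (d(T) = (-27 + T)/((2*T)) = (-27 + T)*(1/(2*T)) = (-27 + T)/(2*T))
A = 20
V(h) = 20
E(u) = 0 (E(u) = (0*20)*0 = 0*0 = 0)
1/(-168 + 671) + E(-27)*d(1) = 1/(-168 + 671) + 0*((½)*(-27 + 1)/1) = 1/503 + 0*((½)*1*(-26)) = 1/503 + 0*(-13) = 1/503 + 0 = 1/503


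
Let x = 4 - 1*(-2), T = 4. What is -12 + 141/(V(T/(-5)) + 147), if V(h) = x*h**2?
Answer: -13909/1257 ≈ -11.065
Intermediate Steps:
x = 6 (x = 4 + 2 = 6)
V(h) = 6*h**2
-12 + 141/(V(T/(-5)) + 147) = -12 + 141/(6*(4/(-5))**2 + 147) = -12 + 141/(6*(4*(-1/5))**2 + 147) = -12 + 141/(6*(-4/5)**2 + 147) = -12 + 141/(6*(16/25) + 147) = -12 + 141/(96/25 + 147) = -12 + 141/(3771/25) = -12 + 141*(25/3771) = -12 + 1175/1257 = -13909/1257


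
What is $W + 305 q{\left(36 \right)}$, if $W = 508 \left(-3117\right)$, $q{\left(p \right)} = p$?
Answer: $-1572456$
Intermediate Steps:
$W = -1583436$
$W + 305 q{\left(36 \right)} = -1583436 + 305 \cdot 36 = -1583436 + 10980 = -1572456$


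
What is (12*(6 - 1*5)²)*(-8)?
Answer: -96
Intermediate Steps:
(12*(6 - 1*5)²)*(-8) = (12*(6 - 5)²)*(-8) = (12*1²)*(-8) = (12*1)*(-8) = 12*(-8) = -96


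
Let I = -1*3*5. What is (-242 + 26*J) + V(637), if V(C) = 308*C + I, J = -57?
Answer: 194457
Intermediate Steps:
I = -15 (I = -3*5 = -15)
V(C) = -15 + 308*C (V(C) = 308*C - 15 = -15 + 308*C)
(-242 + 26*J) + V(637) = (-242 + 26*(-57)) + (-15 + 308*637) = (-242 - 1482) + (-15 + 196196) = -1724 + 196181 = 194457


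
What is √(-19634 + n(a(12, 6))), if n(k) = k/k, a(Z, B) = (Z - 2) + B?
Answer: I*√19633 ≈ 140.12*I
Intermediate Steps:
a(Z, B) = -2 + B + Z (a(Z, B) = (-2 + Z) + B = -2 + B + Z)
n(k) = 1
√(-19634 + n(a(12, 6))) = √(-19634 + 1) = √(-19633) = I*√19633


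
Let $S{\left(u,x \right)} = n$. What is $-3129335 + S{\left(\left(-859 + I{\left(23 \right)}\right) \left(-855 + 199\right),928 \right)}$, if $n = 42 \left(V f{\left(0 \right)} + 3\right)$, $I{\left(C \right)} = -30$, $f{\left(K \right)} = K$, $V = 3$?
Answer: $-3129209$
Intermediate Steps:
$n = 126$ ($n = 42 \left(3 \cdot 0 + 3\right) = 42 \left(0 + 3\right) = 42 \cdot 3 = 126$)
$S{\left(u,x \right)} = 126$
$-3129335 + S{\left(\left(-859 + I{\left(23 \right)}\right) \left(-855 + 199\right),928 \right)} = -3129335 + 126 = -3129209$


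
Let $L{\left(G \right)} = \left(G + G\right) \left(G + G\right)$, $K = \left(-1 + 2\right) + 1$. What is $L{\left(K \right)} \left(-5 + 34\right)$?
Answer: $464$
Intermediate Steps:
$K = 2$ ($K = 1 + 1 = 2$)
$L{\left(G \right)} = 4 G^{2}$ ($L{\left(G \right)} = 2 G 2 G = 4 G^{2}$)
$L{\left(K \right)} \left(-5 + 34\right) = 4 \cdot 2^{2} \left(-5 + 34\right) = 4 \cdot 4 \cdot 29 = 16 \cdot 29 = 464$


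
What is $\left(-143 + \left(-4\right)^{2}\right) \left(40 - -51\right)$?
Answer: $-11557$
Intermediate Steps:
$\left(-143 + \left(-4\right)^{2}\right) \left(40 - -51\right) = \left(-143 + 16\right) \left(40 + 51\right) = \left(-127\right) 91 = -11557$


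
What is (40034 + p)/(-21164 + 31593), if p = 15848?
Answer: 55882/10429 ≈ 5.3583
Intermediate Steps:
(40034 + p)/(-21164 + 31593) = (40034 + 15848)/(-21164 + 31593) = 55882/10429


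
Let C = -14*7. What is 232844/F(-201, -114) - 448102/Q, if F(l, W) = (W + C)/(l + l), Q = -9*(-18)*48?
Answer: 90970521233/206064 ≈ 4.4147e+5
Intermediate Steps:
C = -98
Q = 7776 (Q = 162*48 = 7776)
F(l, W) = (-98 + W)/(2*l) (F(l, W) = (W - 98)/(l + l) = (-98 + W)/((2*l)) = (-98 + W)*(1/(2*l)) = (-98 + W)/(2*l))
232844/F(-201, -114) - 448102/Q = 232844/(((1/2)*(-98 - 114)/(-201))) - 448102/7776 = 232844/(((1/2)*(-1/201)*(-212))) - 448102*1/7776 = 232844/(106/201) - 224051/3888 = 232844*(201/106) - 224051/3888 = 23400822/53 - 224051/3888 = 90970521233/206064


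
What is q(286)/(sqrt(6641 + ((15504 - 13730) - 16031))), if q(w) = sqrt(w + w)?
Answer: -I*sqrt(17017)/476 ≈ -0.27405*I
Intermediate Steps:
q(w) = sqrt(2)*sqrt(w) (q(w) = sqrt(2*w) = sqrt(2)*sqrt(w))
q(286)/(sqrt(6641 + ((15504 - 13730) - 16031))) = (sqrt(2)*sqrt(286))/(sqrt(6641 + ((15504 - 13730) - 16031))) = (2*sqrt(143))/(sqrt(6641 + (1774 - 16031))) = (2*sqrt(143))/(sqrt(6641 - 14257)) = (2*sqrt(143))/(sqrt(-7616)) = (2*sqrt(143))/((8*I*sqrt(119))) = (2*sqrt(143))*(-I*sqrt(119)/952) = -I*sqrt(17017)/476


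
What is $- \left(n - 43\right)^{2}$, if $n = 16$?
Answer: $-729$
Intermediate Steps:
$- \left(n - 43\right)^{2} = - \left(16 - 43\right)^{2} = - \left(-27\right)^{2} = \left(-1\right) 729 = -729$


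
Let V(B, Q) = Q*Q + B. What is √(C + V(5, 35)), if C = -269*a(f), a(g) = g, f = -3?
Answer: √2037 ≈ 45.133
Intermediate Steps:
V(B, Q) = B + Q² (V(B, Q) = Q² + B = B + Q²)
C = 807 (C = -269*(-3) = 807)
√(C + V(5, 35)) = √(807 + (5 + 35²)) = √(807 + (5 + 1225)) = √(807 + 1230) = √2037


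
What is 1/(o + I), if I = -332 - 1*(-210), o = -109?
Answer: -1/231 ≈ -0.0043290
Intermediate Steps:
I = -122 (I = -332 + 210 = -122)
1/(o + I) = 1/(-109 - 122) = 1/(-231) = -1/231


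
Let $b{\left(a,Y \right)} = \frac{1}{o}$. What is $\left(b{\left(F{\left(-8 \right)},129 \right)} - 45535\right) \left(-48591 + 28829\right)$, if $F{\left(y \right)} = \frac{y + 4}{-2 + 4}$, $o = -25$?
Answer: $\frac{22496586512}{25} \approx 8.9986 \cdot 10^{8}$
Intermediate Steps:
$F{\left(y \right)} = 2 + \frac{y}{2}$ ($F{\left(y \right)} = \frac{4 + y}{2} = \left(4 + y\right) \frac{1}{2} = 2 + \frac{y}{2}$)
$b{\left(a,Y \right)} = - \frac{1}{25}$ ($b{\left(a,Y \right)} = \frac{1}{-25} = - \frac{1}{25}$)
$\left(b{\left(F{\left(-8 \right)},129 \right)} - 45535\right) \left(-48591 + 28829\right) = \left(- \frac{1}{25} - 45535\right) \left(-48591 + 28829\right) = \left(- \frac{1138376}{25}\right) \left(-19762\right) = \frac{22496586512}{25}$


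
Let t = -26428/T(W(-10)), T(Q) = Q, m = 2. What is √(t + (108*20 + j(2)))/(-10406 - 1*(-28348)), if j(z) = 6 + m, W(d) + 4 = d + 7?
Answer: √72807/62797 ≈ 0.0042968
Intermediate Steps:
W(d) = 3 + d (W(d) = -4 + (d + 7) = -4 + (7 + d) = 3 + d)
j(z) = 8 (j(z) = 6 + 2 = 8)
t = 26428/7 (t = -26428/(3 - 10) = -26428/(-7) = -26428*(-⅐) = 26428/7 ≈ 3775.4)
√(t + (108*20 + j(2)))/(-10406 - 1*(-28348)) = √(26428/7 + (108*20 + 8))/(-10406 - 1*(-28348)) = √(26428/7 + (2160 + 8))/(-10406 + 28348) = √(26428/7 + 2168)/17942 = √(41604/7)*(1/17942) = (2*√72807/7)*(1/17942) = √72807/62797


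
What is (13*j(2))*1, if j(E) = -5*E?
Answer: -130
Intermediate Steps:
(13*j(2))*1 = (13*(-5*2))*1 = (13*(-10))*1 = -130*1 = -130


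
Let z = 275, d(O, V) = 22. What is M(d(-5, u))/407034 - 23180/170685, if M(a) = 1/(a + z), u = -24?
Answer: -62271313799/458532348714 ≈ -0.13581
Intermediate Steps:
M(a) = 1/(275 + a) (M(a) = 1/(a + 275) = 1/(275 + a))
M(d(-5, u))/407034 - 23180/170685 = 1/((275 + 22)*407034) - 23180/170685 = (1/407034)/297 - 23180*1/170685 = (1/297)*(1/407034) - 4636/34137 = 1/120889098 - 4636/34137 = -62271313799/458532348714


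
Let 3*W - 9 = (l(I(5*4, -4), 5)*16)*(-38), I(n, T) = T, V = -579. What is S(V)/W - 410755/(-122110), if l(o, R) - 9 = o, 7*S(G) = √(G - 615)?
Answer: 82151/24422 - 3*I*√1194/21217 ≈ 3.3638 - 0.0048858*I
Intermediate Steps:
S(G) = √(-615 + G)/7 (S(G) = √(G - 615)/7 = √(-615 + G)/7)
l(o, R) = 9 + o
W = -3031/3 (W = 3 + (((9 - 4)*16)*(-38))/3 = 3 + ((5*16)*(-38))/3 = 3 + (80*(-38))/3 = 3 + (⅓)*(-3040) = 3 - 3040/3 = -3031/3 ≈ -1010.3)
S(V)/W - 410755/(-122110) = (√(-615 - 579)/7)/(-3031/3) - 410755/(-122110) = (√(-1194)/7)*(-3/3031) - 410755*(-1/122110) = ((I*√1194)/7)*(-3/3031) + 82151/24422 = (I*√1194/7)*(-3/3031) + 82151/24422 = -3*I*√1194/21217 + 82151/24422 = 82151/24422 - 3*I*√1194/21217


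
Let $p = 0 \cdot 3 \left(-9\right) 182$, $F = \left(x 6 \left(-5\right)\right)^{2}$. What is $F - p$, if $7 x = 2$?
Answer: $\frac{3600}{49} \approx 73.469$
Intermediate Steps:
$x = \frac{2}{7}$ ($x = \frac{1}{7} \cdot 2 = \frac{2}{7} \approx 0.28571$)
$F = \frac{3600}{49}$ ($F = \left(\frac{2}{7} \cdot 6 \left(-5\right)\right)^{2} = \left(\frac{12}{7} \left(-5\right)\right)^{2} = \left(- \frac{60}{7}\right)^{2} = \frac{3600}{49} \approx 73.469$)
$p = 0$ ($p = 0 \left(-9\right) 182 = 0 \cdot 182 = 0$)
$F - p = \frac{3600}{49} - 0 = \frac{3600}{49} + 0 = \frac{3600}{49}$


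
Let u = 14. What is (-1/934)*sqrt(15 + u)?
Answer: -sqrt(29)/934 ≈ -0.0057657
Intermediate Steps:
(-1/934)*sqrt(15 + u) = (-1/934)*sqrt(15 + 14) = (-1*1/934)*sqrt(29) = -sqrt(29)/934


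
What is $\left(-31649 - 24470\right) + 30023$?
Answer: $-26096$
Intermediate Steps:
$\left(-31649 - 24470\right) + 30023 = -56119 + 30023 = -26096$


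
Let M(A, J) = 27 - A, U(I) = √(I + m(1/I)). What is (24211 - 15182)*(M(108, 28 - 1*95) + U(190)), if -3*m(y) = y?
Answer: -731349 + 9029*√61730430/570 ≈ -6.0689e+5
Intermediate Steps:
m(y) = -y/3
U(I) = √(I - 1/(3*I))
(24211 - 15182)*(M(108, 28 - 1*95) + U(190)) = (24211 - 15182)*((27 - 1*108) + √(-3/190 + 9*190)/3) = 9029*((27 - 108) + √(-3*1/190 + 1710)/3) = 9029*(-81 + √(-3/190 + 1710)/3) = 9029*(-81 + √(324897/190)/3) = 9029*(-81 + (√61730430/190)/3) = 9029*(-81 + √61730430/570) = -731349 + 9029*√61730430/570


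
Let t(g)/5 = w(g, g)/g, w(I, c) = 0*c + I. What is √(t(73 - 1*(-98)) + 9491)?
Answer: 2*√2374 ≈ 97.447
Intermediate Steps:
w(I, c) = I (w(I, c) = 0 + I = I)
t(g) = 5 (t(g) = 5*(g/g) = 5*1 = 5)
√(t(73 - 1*(-98)) + 9491) = √(5 + 9491) = √9496 = 2*√2374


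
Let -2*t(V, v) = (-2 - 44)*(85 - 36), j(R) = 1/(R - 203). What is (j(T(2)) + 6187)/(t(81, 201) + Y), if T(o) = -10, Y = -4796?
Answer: -1317830/781497 ≈ -1.6863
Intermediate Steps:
j(R) = 1/(-203 + R)
t(V, v) = 1127 (t(V, v) = -(-2 - 44)*(85 - 36)/2 = -(-23)*49 = -1/2*(-2254) = 1127)
(j(T(2)) + 6187)/(t(81, 201) + Y) = (1/(-203 - 10) + 6187)/(1127 - 4796) = (1/(-213) + 6187)/(-3669) = (-1/213 + 6187)*(-1/3669) = (1317830/213)*(-1/3669) = -1317830/781497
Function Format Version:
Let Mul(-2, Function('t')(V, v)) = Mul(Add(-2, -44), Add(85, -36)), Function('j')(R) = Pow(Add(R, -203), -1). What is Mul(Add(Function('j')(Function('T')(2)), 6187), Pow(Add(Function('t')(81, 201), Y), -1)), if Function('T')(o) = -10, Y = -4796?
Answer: Rational(-1317830, 781497) ≈ -1.6863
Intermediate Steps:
Function('j')(R) = Pow(Add(-203, R), -1)
Function('t')(V, v) = 1127 (Function('t')(V, v) = Mul(Rational(-1, 2), Mul(Add(-2, -44), Add(85, -36))) = Mul(Rational(-1, 2), Mul(-46, 49)) = Mul(Rational(-1, 2), -2254) = 1127)
Mul(Add(Function('j')(Function('T')(2)), 6187), Pow(Add(Function('t')(81, 201), Y), -1)) = Mul(Add(Pow(Add(-203, -10), -1), 6187), Pow(Add(1127, -4796), -1)) = Mul(Add(Pow(-213, -1), 6187), Pow(-3669, -1)) = Mul(Add(Rational(-1, 213), 6187), Rational(-1, 3669)) = Mul(Rational(1317830, 213), Rational(-1, 3669)) = Rational(-1317830, 781497)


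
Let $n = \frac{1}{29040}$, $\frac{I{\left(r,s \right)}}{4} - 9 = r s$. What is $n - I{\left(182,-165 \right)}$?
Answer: $\frac{3487239361}{29040} \approx 1.2008 \cdot 10^{5}$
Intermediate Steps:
$I{\left(r,s \right)} = 36 + 4 r s$
$n = \frac{1}{29040} \approx 3.4435 \cdot 10^{-5}$
$n - I{\left(182,-165 \right)} = \frac{1}{29040} - \left(36 + 4 \cdot 182 \left(-165\right)\right) = \frac{1}{29040} - \left(36 - 120120\right) = \frac{1}{29040} - -120084 = \frac{1}{29040} + 120084 = \frac{3487239361}{29040}$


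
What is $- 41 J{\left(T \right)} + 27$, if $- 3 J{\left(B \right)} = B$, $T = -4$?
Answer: $- \frac{83}{3} \approx -27.667$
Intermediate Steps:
$J{\left(B \right)} = - \frac{B}{3}$
$- 41 J{\left(T \right)} + 27 = - 41 \left(\left(- \frac{1}{3}\right) \left(-4\right)\right) + 27 = \left(-41\right) \frac{4}{3} + 27 = - \frac{164}{3} + 27 = - \frac{83}{3}$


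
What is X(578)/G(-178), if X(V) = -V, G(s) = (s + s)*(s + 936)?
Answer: 289/134924 ≈ 0.0021419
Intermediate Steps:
G(s) = 2*s*(936 + s) (G(s) = (2*s)*(936 + s) = 2*s*(936 + s))
X(578)/G(-178) = (-1*578)/((2*(-178)*(936 - 178))) = -578/(2*(-178)*758) = -578/(-269848) = -578*(-1/269848) = 289/134924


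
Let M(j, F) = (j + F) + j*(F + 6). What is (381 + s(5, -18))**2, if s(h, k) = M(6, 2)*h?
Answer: 436921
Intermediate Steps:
M(j, F) = F + j + j*(6 + F) (M(j, F) = (F + j) + j*(6 + F) = F + j + j*(6 + F))
s(h, k) = 56*h (s(h, k) = (2 + 7*6 + 2*6)*h = (2 + 42 + 12)*h = 56*h)
(381 + s(5, -18))**2 = (381 + 56*5)**2 = (381 + 280)**2 = 661**2 = 436921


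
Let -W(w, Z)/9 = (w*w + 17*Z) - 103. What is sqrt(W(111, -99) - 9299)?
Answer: I*sqrt(104114) ≈ 322.67*I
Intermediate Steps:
W(w, Z) = 927 - 153*Z - 9*w**2 (W(w, Z) = -9*((w*w + 17*Z) - 103) = -9*((w**2 + 17*Z) - 103) = -9*(-103 + w**2 + 17*Z) = 927 - 153*Z - 9*w**2)
sqrt(W(111, -99) - 9299) = sqrt((927 - 153*(-99) - 9*111**2) - 9299) = sqrt((927 + 15147 - 9*12321) - 9299) = sqrt((927 + 15147 - 110889) - 9299) = sqrt(-94815 - 9299) = sqrt(-104114) = I*sqrt(104114)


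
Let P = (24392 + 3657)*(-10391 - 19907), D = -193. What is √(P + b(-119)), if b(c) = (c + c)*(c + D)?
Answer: I*√849754346 ≈ 29151.0*I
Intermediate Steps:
b(c) = 2*c*(-193 + c) (b(c) = (c + c)*(c - 193) = (2*c)*(-193 + c) = 2*c*(-193 + c))
P = -849828602 (P = 28049*(-30298) = -849828602)
√(P + b(-119)) = √(-849828602 + 2*(-119)*(-193 - 119)) = √(-849828602 + 2*(-119)*(-312)) = √(-849828602 + 74256) = √(-849754346) = I*√849754346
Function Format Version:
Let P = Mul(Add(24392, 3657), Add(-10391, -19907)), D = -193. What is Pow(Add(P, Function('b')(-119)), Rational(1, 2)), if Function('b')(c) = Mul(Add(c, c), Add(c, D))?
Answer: Mul(I, Pow(849754346, Rational(1, 2))) ≈ Mul(29151., I)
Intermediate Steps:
Function('b')(c) = Mul(2, c, Add(-193, c)) (Function('b')(c) = Mul(Add(c, c), Add(c, -193)) = Mul(Mul(2, c), Add(-193, c)) = Mul(2, c, Add(-193, c)))
P = -849828602 (P = Mul(28049, -30298) = -849828602)
Pow(Add(P, Function('b')(-119)), Rational(1, 2)) = Pow(Add(-849828602, Mul(2, -119, Add(-193, -119))), Rational(1, 2)) = Pow(Add(-849828602, Mul(2, -119, -312)), Rational(1, 2)) = Pow(Add(-849828602, 74256), Rational(1, 2)) = Pow(-849754346, Rational(1, 2)) = Mul(I, Pow(849754346, Rational(1, 2)))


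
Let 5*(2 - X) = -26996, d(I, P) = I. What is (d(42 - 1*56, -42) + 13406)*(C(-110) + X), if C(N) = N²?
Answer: 1171880352/5 ≈ 2.3438e+8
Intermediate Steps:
X = 27006/5 (X = 2 - ⅕*(-26996) = 2 + 26996/5 = 27006/5 ≈ 5401.2)
(d(42 - 1*56, -42) + 13406)*(C(-110) + X) = ((42 - 1*56) + 13406)*((-110)² + 27006/5) = ((42 - 56) + 13406)*(12100 + 27006/5) = (-14 + 13406)*(87506/5) = 13392*(87506/5) = 1171880352/5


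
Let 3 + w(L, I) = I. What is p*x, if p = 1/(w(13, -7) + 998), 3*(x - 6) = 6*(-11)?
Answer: -4/247 ≈ -0.016194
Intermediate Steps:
w(L, I) = -3 + I
x = -16 (x = 6 + (6*(-11))/3 = 6 + (⅓)*(-66) = 6 - 22 = -16)
p = 1/988 (p = 1/((-3 - 7) + 998) = 1/(-10 + 998) = 1/988 ≈ 0.0010121)
p*x = (1/988)*(-16) = -4/247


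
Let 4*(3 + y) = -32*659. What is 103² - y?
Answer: 15884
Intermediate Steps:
y = -5275 (y = -3 + (-32*659)/4 = -3 + (¼)*(-21088) = -3 - 5272 = -5275)
103² - y = 103² - 1*(-5275) = 10609 + 5275 = 15884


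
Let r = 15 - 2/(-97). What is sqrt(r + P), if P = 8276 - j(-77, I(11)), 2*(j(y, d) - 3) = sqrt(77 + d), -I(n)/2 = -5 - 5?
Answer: sqrt(311927944 - 18818*sqrt(97))/194 ≈ 91.011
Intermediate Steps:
I(n) = 20 (I(n) = -2*(-5 - 5) = -2*(-10) = 20)
j(y, d) = 3 + sqrt(77 + d)/2
r = 1457/97 (r = 15 - 1/97*(-2) = 15 + 2/97 = 1457/97 ≈ 15.021)
P = 8273 - sqrt(97)/2 (P = 8276 - (3 + sqrt(77 + 20)/2) = 8276 - (3 + sqrt(97)/2) = 8276 + (-3 - sqrt(97)/2) = 8273 - sqrt(97)/2 ≈ 8268.1)
sqrt(r + P) = sqrt(1457/97 + (8273 - sqrt(97)/2)) = sqrt(803938/97 - sqrt(97)/2)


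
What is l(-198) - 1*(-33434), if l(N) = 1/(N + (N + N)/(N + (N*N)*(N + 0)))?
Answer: 259534327987/7762588 ≈ 33434.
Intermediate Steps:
l(N) = 1/(N + 2*N/(N + N³)) (l(N) = 1/(N + (2*N)/(N + N²*N)) = 1/(N + (2*N)/(N + N³)) = 1/(N + 2*N/(N + N³)))
l(-198) - 1*(-33434) = (1 + (-198)²)/(2 - 198 + (-198)³) - 1*(-33434) = (1 + 39204)/(2 - 198 - 7762392) + 33434 = 39205/(-7762588) + 33434 = -1/7762588*39205 + 33434 = -39205/7762588 + 33434 = 259534327987/7762588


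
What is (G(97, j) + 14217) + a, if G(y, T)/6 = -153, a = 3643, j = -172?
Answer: 16942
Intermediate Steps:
G(y, T) = -918 (G(y, T) = 6*(-153) = -918)
(G(97, j) + 14217) + a = (-918 + 14217) + 3643 = 13299 + 3643 = 16942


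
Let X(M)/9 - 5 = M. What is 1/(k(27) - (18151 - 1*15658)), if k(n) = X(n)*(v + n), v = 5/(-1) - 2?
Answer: 1/3267 ≈ 0.00030609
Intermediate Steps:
v = -7 (v = 5*(-1) - 2 = -5 - 2 = -7)
X(M) = 45 + 9*M
k(n) = (-7 + n)*(45 + 9*n) (k(n) = (45 + 9*n)*(-7 + n) = (-7 + n)*(45 + 9*n))
1/(k(27) - (18151 - 1*15658)) = 1/(9*(-7 + 27)*(5 + 27) - (18151 - 1*15658)) = 1/(9*20*32 - (18151 - 15658)) = 1/(5760 - 1*2493) = 1/(5760 - 2493) = 1/3267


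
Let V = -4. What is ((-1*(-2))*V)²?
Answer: 64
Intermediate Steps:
((-1*(-2))*V)² = (-1*(-2)*(-4))² = (2*(-4))² = (-8)² = 64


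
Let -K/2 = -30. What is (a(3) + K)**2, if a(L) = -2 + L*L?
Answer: 4489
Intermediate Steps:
K = 60 (K = -2*(-30) = 60)
a(L) = -2 + L**2
(a(3) + K)**2 = ((-2 + 3**2) + 60)**2 = ((-2 + 9) + 60)**2 = (7 + 60)**2 = 67**2 = 4489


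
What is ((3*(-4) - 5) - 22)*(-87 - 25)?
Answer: 4368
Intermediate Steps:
((3*(-4) - 5) - 22)*(-87 - 25) = ((-12 - 5) - 22)*(-112) = (-17 - 22)*(-112) = -39*(-112) = 4368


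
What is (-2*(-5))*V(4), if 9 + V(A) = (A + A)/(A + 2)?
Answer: -230/3 ≈ -76.667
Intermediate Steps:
V(A) = -9 + 2*A/(2 + A) (V(A) = -9 + (A + A)/(A + 2) = -9 + (2*A)/(2 + A) = -9 + 2*A/(2 + A))
(-2*(-5))*V(4) = (-2*(-5))*((-18 - 7*4)/(2 + 4)) = 10*((-18 - 28)/6) = 10*((1/6)*(-46)) = 10*(-23/3) = -230/3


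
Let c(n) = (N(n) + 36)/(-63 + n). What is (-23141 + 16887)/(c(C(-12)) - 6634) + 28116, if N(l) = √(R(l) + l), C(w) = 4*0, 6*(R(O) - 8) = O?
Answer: 175435270431399/6239486017 - 28143*√2/6239486017 ≈ 28117.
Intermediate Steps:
R(O) = 8 + O/6
C(w) = 0
N(l) = √(8 + 7*l/6) (N(l) = √((8 + l/6) + l) = √(8 + 7*l/6))
c(n) = (36 + √(288 + 42*n)/6)/(-63 + n) (c(n) = (√(288 + 42*n)/6 + 36)/(-63 + n) = (36 + √(288 + 42*n)/6)/(-63 + n))
(-23141 + 16887)/(c(C(-12)) - 6634) + 28116 = (-23141 + 16887)/((36 + √(288 + 42*0)/6)/(-63 + 0) - 6634) + 28116 = -6254/((36 + √(288 + 0)/6)/(-63) - 6634) + 28116 = -6254/(-(36 + √288/6)/63 - 6634) + 28116 = -6254/(-(36 + (12*√2)/6)/63 - 6634) + 28116 = -6254/(-(36 + 2*√2)/63 - 6634) + 28116 = -6254/((-4/7 - 2*√2/63) - 6634) + 28116 = -6254/(-46442/7 - 2*√2/63) + 28116 = 28116 - 6254/(-46442/7 - 2*√2/63)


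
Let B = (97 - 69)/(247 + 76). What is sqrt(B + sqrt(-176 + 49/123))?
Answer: sqrt(136826676 + 12832467*I*sqrt(2656677))/39729 ≈ 2.5825 + 2.5656*I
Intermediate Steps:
B = 28/323 ≈ 0.086687
sqrt(B + sqrt(-176 + 49/123)) = sqrt(28/323 + sqrt(-176 + 49/123)) = sqrt(28/323 + sqrt(-21599/123)) = sqrt(28/323 + I*sqrt(2656677)/123)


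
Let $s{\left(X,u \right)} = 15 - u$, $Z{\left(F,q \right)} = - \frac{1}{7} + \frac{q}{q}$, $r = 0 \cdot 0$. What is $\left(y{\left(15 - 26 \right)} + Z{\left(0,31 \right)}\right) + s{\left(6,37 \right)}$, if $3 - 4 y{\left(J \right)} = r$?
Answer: $- \frac{571}{28} \approx -20.393$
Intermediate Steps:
$r = 0$
$y{\left(J \right)} = \frac{3}{4}$ ($y{\left(J \right)} = \frac{3}{4} - 0 = \frac{3}{4} + 0 = \frac{3}{4}$)
$Z{\left(F,q \right)} = \frac{6}{7}$ ($Z{\left(F,q \right)} = \left(-1\right) \frac{1}{7} + 1 = - \frac{1}{7} + 1 = \frac{6}{7}$)
$\left(y{\left(15 - 26 \right)} + Z{\left(0,31 \right)}\right) + s{\left(6,37 \right)} = \left(\frac{3}{4} + \frac{6}{7}\right) + \left(15 - 37\right) = \frac{45}{28} + \left(15 - 37\right) = \frac{45}{28} - 22 = - \frac{571}{28}$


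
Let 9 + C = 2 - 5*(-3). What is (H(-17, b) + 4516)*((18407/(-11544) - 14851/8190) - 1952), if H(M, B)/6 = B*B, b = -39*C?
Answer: -69752289814967/60606 ≈ -1.1509e+9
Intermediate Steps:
C = 8 (C = -9 + (2 - 5*(-3)) = -9 + (2 + 15) = -9 + 17 = 8)
b = -312 (b = -39*8 = -312)
H(M, B) = 6*B² (H(M, B) = 6*(B*B) = 6*B²)
(H(-17, b) + 4516)*((18407/(-11544) - 14851/8190) - 1952) = (6*(-312)² + 4516)*((18407/(-11544) - 14851/8190) - 1952) = (6*97344 + 4516)*((18407*(-1/11544) - 14851*1/8190) - 1952) = (584064 + 4516)*((-18407/11544 - 14851/8190) - 1952) = 588580*(-4130683/1212120 - 1952) = 588580*(-2370188923/1212120) = -69752289814967/60606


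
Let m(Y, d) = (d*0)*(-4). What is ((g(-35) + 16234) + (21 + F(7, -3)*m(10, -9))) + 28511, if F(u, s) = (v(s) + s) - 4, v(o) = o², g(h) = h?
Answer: 44731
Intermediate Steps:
F(u, s) = -4 + s + s² (F(u, s) = (s² + s) - 4 = (s + s²) - 4 = -4 + s + s²)
m(Y, d) = 0 (m(Y, d) = 0*(-4) = 0)
((g(-35) + 16234) + (21 + F(7, -3)*m(10, -9))) + 28511 = ((-35 + 16234) + (21 + (-4 - 3 + (-3)²)*0)) + 28511 = (16199 + (21 + (-4 - 3 + 9)*0)) + 28511 = (16199 + (21 + 2*0)) + 28511 = (16199 + (21 + 0)) + 28511 = (16199 + 21) + 28511 = 16220 + 28511 = 44731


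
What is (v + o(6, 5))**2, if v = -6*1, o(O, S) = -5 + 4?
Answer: 49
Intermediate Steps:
o(O, S) = -1
v = -6
(v + o(6, 5))**2 = (-6 - 1)**2 = (-7)**2 = 49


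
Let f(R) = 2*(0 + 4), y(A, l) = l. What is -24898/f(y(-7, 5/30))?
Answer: -12449/4 ≈ -3112.3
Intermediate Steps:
f(R) = 8 (f(R) = 2*4 = 8)
-24898/f(y(-7, 5/30)) = -24898/8 = -24898*1/8 = -12449/4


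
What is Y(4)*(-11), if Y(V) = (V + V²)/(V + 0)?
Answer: -55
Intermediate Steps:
Y(V) = (V + V²)/V
Y(4)*(-11) = (1 + 4)*(-11) = 5*(-11) = -55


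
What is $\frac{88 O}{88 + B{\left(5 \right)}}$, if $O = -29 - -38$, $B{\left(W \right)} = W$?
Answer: $\frac{264}{31} \approx 8.5161$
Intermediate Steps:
$O = 9$ ($O = -29 + 38 = 9$)
$\frac{88 O}{88 + B{\left(5 \right)}} = \frac{88 \cdot 9}{88 + 5} = \frac{792}{93} = 792 \cdot \frac{1}{93} = \frac{264}{31}$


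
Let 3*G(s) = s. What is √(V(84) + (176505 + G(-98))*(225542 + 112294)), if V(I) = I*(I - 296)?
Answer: 2*√14904672349 ≈ 2.4417e+5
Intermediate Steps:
G(s) = s/3
V(I) = I*(-296 + I)
√(V(84) + (176505 + G(-98))*(225542 + 112294)) = √(84*(-296 + 84) + (176505 + (⅓)*(-98))*(225542 + 112294)) = √(84*(-212) + (176505 - 98/3)*337836) = √(-17808 + (529417/3)*337836) = √(-17808 + 59618707204) = √59618689396 = 2*√14904672349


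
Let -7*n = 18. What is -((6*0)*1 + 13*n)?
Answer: 234/7 ≈ 33.429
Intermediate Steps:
n = -18/7 (n = -⅐*18 = -18/7 ≈ -2.5714)
-((6*0)*1 + 13*n) = -((6*0)*1 + 13*(-18/7)) = -(0*1 - 234/7) = -(0 - 234/7) = -1*(-234/7) = 234/7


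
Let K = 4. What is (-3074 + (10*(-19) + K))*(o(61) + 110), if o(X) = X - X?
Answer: -358600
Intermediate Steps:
o(X) = 0
(-3074 + (10*(-19) + K))*(o(61) + 110) = (-3074 + (10*(-19) + 4))*(0 + 110) = (-3074 + (-190 + 4))*110 = (-3074 - 186)*110 = -3260*110 = -358600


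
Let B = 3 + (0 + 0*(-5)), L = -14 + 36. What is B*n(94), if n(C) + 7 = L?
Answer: 45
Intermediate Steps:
L = 22
n(C) = 15 (n(C) = -7 + 22 = 15)
B = 3 (B = 3 + (0 + 0) = 3 + 0 = 3)
B*n(94) = 3*15 = 45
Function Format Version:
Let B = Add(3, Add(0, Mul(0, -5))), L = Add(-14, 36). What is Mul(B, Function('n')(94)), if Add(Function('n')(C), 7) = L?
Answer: 45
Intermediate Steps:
L = 22
Function('n')(C) = 15 (Function('n')(C) = Add(-7, 22) = 15)
B = 3 (B = Add(3, Add(0, 0)) = Add(3, 0) = 3)
Mul(B, Function('n')(94)) = Mul(3, 15) = 45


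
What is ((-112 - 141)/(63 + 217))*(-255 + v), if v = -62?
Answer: 80201/280 ≈ 286.43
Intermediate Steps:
((-112 - 141)/(63 + 217))*(-255 + v) = ((-112 - 141)/(63 + 217))*(-255 - 62) = -253/280*(-317) = 80201/280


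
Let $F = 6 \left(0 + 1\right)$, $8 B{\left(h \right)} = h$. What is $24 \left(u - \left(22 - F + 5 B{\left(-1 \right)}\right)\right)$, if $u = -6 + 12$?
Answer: $-225$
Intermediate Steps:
$u = 6$
$B{\left(h \right)} = \frac{h}{8}$
$F = 6$ ($F = 6 \cdot 1 = 6$)
$24 \left(u - \left(22 - F + 5 B{\left(-1 \right)}\right)\right) = 24 \left(6 + \left(\left(6 + \left(4 - 5 \cdot \frac{1}{8} \left(-1\right)\right)\right) + \left(1 - 27\right)\right)\right) = 24 \left(6 + \left(\left(6 + \left(4 - - \frac{5}{8}\right)\right) + \left(1 - 27\right)\right)\right) = 24 \left(6 + \left(\left(6 + \left(4 + \frac{5}{8}\right)\right) - 26\right)\right) = 24 \left(6 + \left(\left(6 + \frac{37}{8}\right) - 26\right)\right) = 24 \left(6 + \left(\frac{85}{8} - 26\right)\right) = 24 \left(6 - \frac{123}{8}\right) = 24 \left(- \frac{75}{8}\right) = -225$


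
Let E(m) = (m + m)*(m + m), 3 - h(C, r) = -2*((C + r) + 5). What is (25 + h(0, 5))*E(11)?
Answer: 23232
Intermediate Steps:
h(C, r) = 13 + 2*C + 2*r (h(C, r) = 3 - (-2)*((C + r) + 5) = 3 - (-2)*(5 + C + r) = 3 - (-10 - 2*C - 2*r) = 3 + (10 + 2*C + 2*r) = 13 + 2*C + 2*r)
E(m) = 4*m² (E(m) = (2*m)*(2*m) = 4*m²)
(25 + h(0, 5))*E(11) = (25 + (13 + 2*0 + 2*5))*(4*11²) = (25 + (13 + 0 + 10))*(4*121) = (25 + 23)*484 = 48*484 = 23232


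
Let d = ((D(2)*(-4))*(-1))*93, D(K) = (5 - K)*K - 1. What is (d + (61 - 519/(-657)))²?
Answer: 177133240384/47961 ≈ 3.6933e+6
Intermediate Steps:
D(K) = -1 + K*(5 - K) (D(K) = K*(5 - K) - 1 = -1 + K*(5 - K))
d = 1860 (d = (((-1 - 1*2² + 5*2)*(-4))*(-1))*93 = (((-1 - 1*4 + 10)*(-4))*(-1))*93 = (((-1 - 4 + 10)*(-4))*(-1))*93 = ((5*(-4))*(-1))*93 = -20*(-1)*93 = 20*93 = 1860)
(d + (61 - 519/(-657)))² = (1860 + (61 - 519/(-657)))² = (1860 + (61 - 519*(-1/657)))² = (1860 + (61 + 173/219))² = (1860 + 13532/219)² = (420872/219)² = 177133240384/47961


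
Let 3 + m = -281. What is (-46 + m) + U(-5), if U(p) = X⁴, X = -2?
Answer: -314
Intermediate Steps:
U(p) = 16 (U(p) = (-2)⁴ = 16)
m = -284 (m = -3 - 281 = -284)
(-46 + m) + U(-5) = (-46 - 284) + 16 = -330 + 16 = -314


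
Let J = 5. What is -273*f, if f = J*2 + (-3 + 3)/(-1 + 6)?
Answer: -2730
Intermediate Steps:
f = 10 (f = 5*2 + (-3 + 3)/(-1 + 6) = 10 + 0/5 = 10 + 0*(⅕) = 10 + 0 = 10)
-273*f = -273*10 = -2730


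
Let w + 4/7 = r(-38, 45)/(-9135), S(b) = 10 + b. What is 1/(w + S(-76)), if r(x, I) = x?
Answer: -9135/608092 ≈ -0.015022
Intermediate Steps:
w = -5182/9135 (w = -4/7 - 38/(-9135) = -4/7 - 38*(-1/9135) = -4/7 + 38/9135 = -5182/9135 ≈ -0.56727)
1/(w + S(-76)) = 1/(-5182/9135 + (10 - 76)) = 1/(-5182/9135 - 66) = 1/(-608092/9135) = -9135/608092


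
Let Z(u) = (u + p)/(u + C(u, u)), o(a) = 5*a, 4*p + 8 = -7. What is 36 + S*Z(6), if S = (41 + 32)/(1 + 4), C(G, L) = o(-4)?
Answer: 9423/280 ≈ 33.654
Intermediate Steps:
p = -15/4 (p = -2 + (¼)*(-7) = -2 - 7/4 = -15/4 ≈ -3.7500)
C(G, L) = -20 (C(G, L) = 5*(-4) = -20)
S = 73/5 ≈ 14.600
Z(u) = (-15/4 + u)/(-20 + u) (Z(u) = (u - 15/4)/(u - 20) = (-15/4 + u)/(-20 + u))
36 + S*Z(6) = 36 + 73*((-15/4 + 6)/(-20 + 6))/5 = 36 + 73*((9/4)/(-14))/5 = 36 + 73*(-1/14*9/4)/5 = 36 + (73/5)*(-9/56) = 36 - 657/280 = 9423/280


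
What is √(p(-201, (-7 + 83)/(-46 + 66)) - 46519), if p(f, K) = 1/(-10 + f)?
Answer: I*√2071072610/211 ≈ 215.68*I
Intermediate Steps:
√(p(-201, (-7 + 83)/(-46 + 66)) - 46519) = √(1/(-10 - 201) - 46519) = √(1/(-211) - 46519) = √(-1/211 - 46519) = √(-9815510/211) = I*√2071072610/211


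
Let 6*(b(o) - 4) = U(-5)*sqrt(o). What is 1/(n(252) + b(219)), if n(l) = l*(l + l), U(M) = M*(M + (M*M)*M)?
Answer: 381036/48388433807 - 325*sqrt(219)/48388433807 ≈ 7.7751e-6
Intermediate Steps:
U(M) = M*(M + M**3) (U(M) = M*(M + M**2*M) = M*(M + M**3))
b(o) = 4 + 325*sqrt(o)/3 (b(o) = 4 + (((-5)**2 + (-5)**4)*sqrt(o))/6 = 4 + ((25 + 625)*sqrt(o))/6 = 4 + (650*sqrt(o))/6 = 4 + 325*sqrt(o)/3)
n(l) = 2*l**2 (n(l) = l*(2*l) = 2*l**2)
1/(n(252) + b(219)) = 1/(2*252**2 + (4 + 325*sqrt(219)/3)) = 1/(2*63504 + (4 + 325*sqrt(219)/3)) = 1/(127008 + (4 + 325*sqrt(219)/3)) = 1/(127012 + 325*sqrt(219)/3)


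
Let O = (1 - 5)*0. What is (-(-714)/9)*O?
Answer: 0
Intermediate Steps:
O = 0 (O = -4*0 = 0)
(-(-714)/9)*O = -(-714)/9*0 = -42*(-17/9)*0 = (238/3)*0 = 0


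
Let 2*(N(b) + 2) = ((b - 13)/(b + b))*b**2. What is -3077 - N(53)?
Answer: -3605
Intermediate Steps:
N(b) = -2 + b*(-13 + b)/4 (N(b) = -2 + (((b - 13)/(b + b))*b**2)/2 = -2 + (((-13 + b)/((2*b)))*b**2)/2 = -2 + (((-13 + b)*(1/(2*b)))*b**2)/2 = -2 + (((-13 + b)/(2*b))*b**2)/2 = -2 + (b*(-13 + b)/2)/2 = -2 + b*(-13 + b)/4)
-3077 - N(53) = -3077 - (-2 - 13/4*53 + (1/4)*53**2) = -3077 - (-2 - 689/4 + (1/4)*2809) = -3077 - (-2 - 689/4 + 2809/4) = -3077 - 1*528 = -3077 - 528 = -3605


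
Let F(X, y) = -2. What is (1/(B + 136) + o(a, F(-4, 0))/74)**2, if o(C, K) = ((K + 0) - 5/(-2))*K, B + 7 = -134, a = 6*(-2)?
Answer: 6241/136900 ≈ 0.045588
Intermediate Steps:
a = -12
B = -141 (B = -7 - 134 = -141)
o(C, K) = K*(5/2 + K) (o(C, K) = (K - 5*(-1/2))*K = (K + 5/2)*K = (5/2 + K)*K = K*(5/2 + K))
(1/(B + 136) + o(a, F(-4, 0))/74)**2 = (1/(-141 + 136) + ((1/2)*(-2)*(5 + 2*(-2)))/74)**2 = (1/(-5) + ((1/2)*(-2)*(5 - 4))*(1/74))**2 = (-1/5 + ((1/2)*(-2)*1)*(1/74))**2 = (-1/5 - 1*1/74)**2 = (-1/5 - 1/74)**2 = (-79/370)**2 = 6241/136900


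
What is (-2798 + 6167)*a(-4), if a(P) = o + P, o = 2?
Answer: -6738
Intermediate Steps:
a(P) = 2 + P
(-2798 + 6167)*a(-4) = (-2798 + 6167)*(2 - 4) = 3369*(-2) = -6738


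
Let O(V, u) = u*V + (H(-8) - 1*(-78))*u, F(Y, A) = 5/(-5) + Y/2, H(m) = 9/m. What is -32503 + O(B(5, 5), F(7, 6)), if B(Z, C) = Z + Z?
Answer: -516573/16 ≈ -32286.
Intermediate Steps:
B(Z, C) = 2*Z
F(Y, A) = -1 + Y/2 (F(Y, A) = 5*(-⅕) + Y*(½) = -1 + Y/2)
O(V, u) = 615*u/8 + V*u (O(V, u) = u*V + (9/(-8) - 1*(-78))*u = V*u + (9*(-⅛) + 78)*u = V*u + (-9/8 + 78)*u = V*u + 615*u/8 = 615*u/8 + V*u)
-32503 + O(B(5, 5), F(7, 6)) = -32503 + (-1 + (½)*7)*(615 + 8*(2*5))/8 = -32503 + (-1 + 7/2)*(615 + 8*10)/8 = -32503 + (⅛)*(5/2)*(615 + 80) = -32503 + (⅛)*(5/2)*695 = -32503 + 3475/16 = -516573/16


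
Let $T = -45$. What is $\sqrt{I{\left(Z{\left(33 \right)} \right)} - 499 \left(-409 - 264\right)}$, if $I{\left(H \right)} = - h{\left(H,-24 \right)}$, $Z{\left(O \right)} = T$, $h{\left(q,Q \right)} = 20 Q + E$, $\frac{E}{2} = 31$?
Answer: $\sqrt{336245} \approx 579.87$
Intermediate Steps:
$E = 62$ ($E = 2 \cdot 31 = 62$)
$h{\left(q,Q \right)} = 62 + 20 Q$ ($h{\left(q,Q \right)} = 20 Q + 62 = 62 + 20 Q$)
$Z{\left(O \right)} = -45$
$I{\left(H \right)} = 418$ ($I{\left(H \right)} = - (62 + 20 \left(-24\right)) = - (62 - 480) = \left(-1\right) \left(-418\right) = 418$)
$\sqrt{I{\left(Z{\left(33 \right)} \right)} - 499 \left(-409 - 264\right)} = \sqrt{418 - 499 \left(-409 - 264\right)} = \sqrt{418 - -335827} = \sqrt{418 + 335827} = \sqrt{336245}$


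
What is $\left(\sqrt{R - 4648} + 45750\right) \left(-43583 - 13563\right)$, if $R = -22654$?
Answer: $-2614429500 - 57146 i \sqrt{27302} \approx -2.6144 \cdot 10^{9} - 9.4424 \cdot 10^{6} i$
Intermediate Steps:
$\left(\sqrt{R - 4648} + 45750\right) \left(-43583 - 13563\right) = \left(\sqrt{-22654 - 4648} + 45750\right) \left(-43583 - 13563\right) = \left(\sqrt{-27302} + 45750\right) \left(-57146\right) = \left(i \sqrt{27302} + 45750\right) \left(-57146\right) = \left(45750 + i \sqrt{27302}\right) \left(-57146\right) = -2614429500 - 57146 i \sqrt{27302}$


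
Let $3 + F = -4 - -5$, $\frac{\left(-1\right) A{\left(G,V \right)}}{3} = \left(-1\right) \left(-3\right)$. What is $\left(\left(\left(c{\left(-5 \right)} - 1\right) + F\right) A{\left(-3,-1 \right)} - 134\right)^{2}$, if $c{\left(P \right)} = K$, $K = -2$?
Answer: $7921$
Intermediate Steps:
$A{\left(G,V \right)} = -9$ ($A{\left(G,V \right)} = - 3 \left(\left(-1\right) \left(-3\right)\right) = \left(-3\right) 3 = -9$)
$c{\left(P \right)} = -2$
$F = -2$ ($F = -3 - -1 = -3 + \left(-4 + 5\right) = -3 + 1 = -2$)
$\left(\left(\left(c{\left(-5 \right)} - 1\right) + F\right) A{\left(-3,-1 \right)} - 134\right)^{2} = \left(\left(\left(-2 - 1\right) - 2\right) \left(-9\right) - 134\right)^{2} = \left(\left(-3 - 2\right) \left(-9\right) - 134\right)^{2} = \left(\left(-5\right) \left(-9\right) - 134\right)^{2} = \left(45 - 134\right)^{2} = \left(-89\right)^{2} = 7921$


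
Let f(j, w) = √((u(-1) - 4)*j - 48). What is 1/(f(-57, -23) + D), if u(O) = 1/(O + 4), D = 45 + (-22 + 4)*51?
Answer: -873/761968 - √161/761968 ≈ -0.0011624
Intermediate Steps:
D = -873 (D = 45 - 18*51 = 45 - 918 = -873)
u(O) = 1/(4 + O)
f(j, w) = √(-48 - 11*j/3) (f(j, w) = √((1/(4 - 1) - 4)*j - 48) = √((1/3 - 4)*j - 48) = √((⅓ - 4)*j - 48) = √(-11*j/3 - 48) = √(-48 - 11*j/3))
1/(f(-57, -23) + D) = 1/(√(-432 - 33*(-57))/3 - 873) = 1/(√(-432 + 1881)/3 - 873) = 1/(√1449/3 - 873) = 1/((3*√161)/3 - 873) = 1/(√161 - 873) = 1/(-873 + √161)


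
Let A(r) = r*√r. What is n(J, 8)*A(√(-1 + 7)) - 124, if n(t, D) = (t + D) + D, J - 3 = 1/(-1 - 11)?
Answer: -124 + 227*6^(¾)/12 ≈ -51.480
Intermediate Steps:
J = 35/12 (J = 3 + 1/(-1 - 11) = 3 + 1/(-12) = 3 - 1/12 = 35/12 ≈ 2.9167)
n(t, D) = t + 2*D (n(t, D) = (D + t) + D = t + 2*D)
A(r) = r^(3/2)
n(J, 8)*A(√(-1 + 7)) - 124 = (35/12 + 2*8)*(√(-1 + 7))^(3/2) - 124 = (35/12 + 16)*(√6)^(3/2) - 124 = 227*6^(¾)/12 - 124 = -124 + 227*6^(¾)/12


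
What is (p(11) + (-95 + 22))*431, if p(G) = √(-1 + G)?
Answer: -31463 + 431*√10 ≈ -30100.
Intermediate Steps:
(p(11) + (-95 + 22))*431 = (√(-1 + 11) + (-95 + 22))*431 = (√10 - 73)*431 = (-73 + √10)*431 = -31463 + 431*√10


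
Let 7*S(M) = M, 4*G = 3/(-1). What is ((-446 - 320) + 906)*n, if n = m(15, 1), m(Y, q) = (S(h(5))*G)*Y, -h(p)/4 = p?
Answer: 4500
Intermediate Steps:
h(p) = -4*p
G = -¾ (G = (3/(-1))/4 = (3*(-1))/4 = (¼)*(-3) = -¾ ≈ -0.75000)
S(M) = M/7
m(Y, q) = 15*Y/7 (m(Y, q) = (((-4*5)/7)*(-¾))*Y = (((⅐)*(-20))*(-¾))*Y = (-20/7*(-¾))*Y = 15*Y/7)
n = 225/7 (n = (15/7)*15 = 225/7 ≈ 32.143)
((-446 - 320) + 906)*n = ((-446 - 320) + 906)*(225/7) = (-766 + 906)*(225/7) = 140*(225/7) = 4500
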